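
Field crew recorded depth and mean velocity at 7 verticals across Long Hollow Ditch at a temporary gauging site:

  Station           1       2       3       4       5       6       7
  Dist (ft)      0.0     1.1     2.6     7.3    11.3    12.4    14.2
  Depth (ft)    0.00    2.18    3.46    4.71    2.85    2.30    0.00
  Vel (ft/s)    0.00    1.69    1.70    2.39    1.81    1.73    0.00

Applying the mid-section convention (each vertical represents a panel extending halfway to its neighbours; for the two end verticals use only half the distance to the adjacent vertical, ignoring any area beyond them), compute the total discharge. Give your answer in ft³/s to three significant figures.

w_2 = (2.6 − 0.0)/2 = 1.3 ft; q_2 = 1.69 × 2.18 × 1.3 = 4.789 ft³/s
w_3 = (7.3 − 1.1)/2 = 3.1 ft; q_3 = 1.70 × 3.46 × 3.1 = 18.23 ft³/s
w_4 = (11.3 − 2.6)/2 = 4.35 ft; q_4 = 2.39 × 4.71 × 4.35 = 48.97 ft³/s
w_5 = (12.4 − 7.3)/2 = 2.55 ft; q_5 = 1.81 × 2.85 × 2.55 = 13.15 ft³/s
w_6 = (14.2 − 11.3)/2 = 1.45 ft; q_6 = 1.73 × 2.30 × 1.45 = 5.770 ft³/s
Stations 1, 7 contribute zero (depth or velocity is 0).
Q = Σ qᵢ = 90.91 ft³/s

90.9 ft³/s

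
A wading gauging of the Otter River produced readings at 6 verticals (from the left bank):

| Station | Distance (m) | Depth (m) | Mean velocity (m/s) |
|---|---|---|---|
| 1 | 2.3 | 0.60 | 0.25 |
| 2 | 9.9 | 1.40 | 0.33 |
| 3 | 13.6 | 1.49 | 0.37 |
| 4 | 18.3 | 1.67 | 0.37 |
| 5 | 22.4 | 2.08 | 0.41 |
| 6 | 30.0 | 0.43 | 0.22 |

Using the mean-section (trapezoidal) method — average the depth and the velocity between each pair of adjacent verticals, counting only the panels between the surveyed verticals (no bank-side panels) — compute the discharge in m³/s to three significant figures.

12.8 m³/s

Panel 1-2: Δb = 7.6 m, d̄ = (0.60+1.40)/2 = 1, v̄ = (0.25+0.33)/2 = 0.29 → q = 7.6×1×0.29 = 2.204 m³/s
Panel 2-3: Δb = 3.7 m, d̄ = (1.40+1.49)/2 = 1.445, v̄ = (0.33+0.37)/2 = 0.35 → q = 3.7×1.445×0.35 = 1.871 m³/s
Panel 3-4: Δb = 4.7 m, d̄ = (1.49+1.67)/2 = 1.58, v̄ = (0.37+0.37)/2 = 0.37 → q = 4.7×1.58×0.37 = 2.748 m³/s
Panel 4-5: Δb = 4.1 m, d̄ = (1.67+2.08)/2 = 1.875, v̄ = (0.37+0.41)/2 = 0.39 → q = 4.1×1.875×0.39 = 2.998 m³/s
Panel 5-6: Δb = 7.6 m, d̄ = (2.08+0.43)/2 = 1.255, v̄ = (0.41+0.22)/2 = 0.315 → q = 7.6×1.255×0.315 = 3.004 m³/s
Q = Σ q = 12.83 m³/s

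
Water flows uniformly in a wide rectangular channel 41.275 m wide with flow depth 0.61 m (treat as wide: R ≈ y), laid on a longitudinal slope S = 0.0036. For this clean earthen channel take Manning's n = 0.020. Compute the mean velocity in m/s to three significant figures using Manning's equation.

A = b·y = 41.275 × 0.61 = 25.18 m²
Wide channel: R ≈ y = 0.61 m
Q = (1/n)·A·R^(2/3)·S^(1/2) = (1/0.020) × 25.18 × 0.6100^(2/3) × 0.0036^(1/2) = 54.33 m³/s
V = Q/A = 54.33/25.18 = 2.158 m/s

2.16 m/s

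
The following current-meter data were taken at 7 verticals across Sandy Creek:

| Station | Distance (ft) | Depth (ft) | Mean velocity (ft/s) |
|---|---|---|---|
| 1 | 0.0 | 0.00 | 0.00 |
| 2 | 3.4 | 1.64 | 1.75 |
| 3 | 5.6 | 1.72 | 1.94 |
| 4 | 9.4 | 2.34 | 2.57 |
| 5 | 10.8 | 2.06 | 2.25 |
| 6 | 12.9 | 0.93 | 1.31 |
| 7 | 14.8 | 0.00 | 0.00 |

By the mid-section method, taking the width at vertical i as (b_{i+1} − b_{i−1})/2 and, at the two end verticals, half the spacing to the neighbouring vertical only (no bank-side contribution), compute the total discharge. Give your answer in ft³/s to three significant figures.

44.2 ft³/s

w_2 = (5.6 − 0.0)/2 = 2.8 ft; q_2 = 1.75 × 1.64 × 2.8 = 8.036 ft³/s
w_3 = (9.4 − 3.4)/2 = 3 ft; q_3 = 1.94 × 1.72 × 3 = 10.01 ft³/s
w_4 = (10.8 − 5.6)/2 = 2.6 ft; q_4 = 2.57 × 2.34 × 2.6 = 15.64 ft³/s
w_5 = (12.9 − 9.4)/2 = 1.75 ft; q_5 = 2.25 × 2.06 × 1.75 = 8.111 ft³/s
w_6 = (14.8 − 10.8)/2 = 2 ft; q_6 = 1.31 × 0.93 × 2 = 2.437 ft³/s
Stations 1, 7 contribute zero (depth or velocity is 0).
Q = Σ qᵢ = 44.23 ft³/s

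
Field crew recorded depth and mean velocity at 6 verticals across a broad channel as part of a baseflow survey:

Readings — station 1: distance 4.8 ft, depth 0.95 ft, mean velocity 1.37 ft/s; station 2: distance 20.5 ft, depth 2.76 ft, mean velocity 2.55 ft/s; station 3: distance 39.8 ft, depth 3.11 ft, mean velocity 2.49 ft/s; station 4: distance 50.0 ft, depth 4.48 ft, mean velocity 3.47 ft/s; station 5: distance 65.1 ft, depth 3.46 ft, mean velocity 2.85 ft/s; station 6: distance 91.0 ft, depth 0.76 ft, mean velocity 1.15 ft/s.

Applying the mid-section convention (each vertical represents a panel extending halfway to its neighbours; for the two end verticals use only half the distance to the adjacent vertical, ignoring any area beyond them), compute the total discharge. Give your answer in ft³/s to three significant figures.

w_1 = (20.5 − 4.8)/2 = 7.85 ft; q_1 = 1.37 × 0.95 × 7.85 = 10.22 ft³/s
w_2 = (39.8 − 4.8)/2 = 17.5 ft; q_2 = 2.55 × 2.76 × 17.5 = 123.2 ft³/s
w_3 = (50.0 − 20.5)/2 = 14.75 ft; q_3 = 2.49 × 3.11 × 14.75 = 114.2 ft³/s
w_4 = (65.1 − 39.8)/2 = 12.65 ft; q_4 = 3.47 × 4.48 × 12.65 = 196.7 ft³/s
w_5 = (91.0 − 50.0)/2 = 20.5 ft; q_5 = 2.85 × 3.46 × 20.5 = 202.2 ft³/s
w_6 = (91.0 − 65.1)/2 = 12.95 ft; q_6 = 1.15 × 0.76 × 12.95 = 11.32 ft³/s
Q = Σ qᵢ = 657.7 ft³/s

658 ft³/s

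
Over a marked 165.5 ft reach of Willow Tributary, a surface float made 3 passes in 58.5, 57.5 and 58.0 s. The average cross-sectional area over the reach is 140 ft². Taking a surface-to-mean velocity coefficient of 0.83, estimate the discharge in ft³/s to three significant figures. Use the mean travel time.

332 ft³/s

t̄ = (58.5 + 57.5 + 58.0) / 3 = 58 s
v_surface = L / t̄ = 165.5 / 58 = 2.853 ft/s
v_mean = 0.83 × 2.853 = 2.368 ft/s
Q = A × v_mean = 140 × 2.368 = 331.6 ft³/s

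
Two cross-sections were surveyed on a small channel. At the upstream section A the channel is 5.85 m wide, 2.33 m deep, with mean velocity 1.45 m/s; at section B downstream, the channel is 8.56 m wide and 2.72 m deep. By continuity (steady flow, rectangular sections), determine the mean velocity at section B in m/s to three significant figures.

Q = A₁V₁ = (5.85×2.33) × 1.45 = 19.76 m³/s
A₂ = 8.56 × 2.72 = 23.28 m²
V₂ = Q/A₂ = 19.76/23.28 = 0.8489 m/s

0.849 m/s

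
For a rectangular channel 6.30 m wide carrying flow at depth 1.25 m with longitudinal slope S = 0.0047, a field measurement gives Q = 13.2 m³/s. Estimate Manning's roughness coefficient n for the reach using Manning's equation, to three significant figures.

0.0380

A = b·y = 6.30 × 1.25 = 7.875 m²
P = b + 2y = 6.30 + 2×1.25 = 8.800 m
R = A/P = 7.875/8.800 = 0.8949 m
n = (1/Q)·A·R^(2/3)·S^(1/2) = (1/13.2) × 7.875 × 0.9286 × 0.06856 = 0.03798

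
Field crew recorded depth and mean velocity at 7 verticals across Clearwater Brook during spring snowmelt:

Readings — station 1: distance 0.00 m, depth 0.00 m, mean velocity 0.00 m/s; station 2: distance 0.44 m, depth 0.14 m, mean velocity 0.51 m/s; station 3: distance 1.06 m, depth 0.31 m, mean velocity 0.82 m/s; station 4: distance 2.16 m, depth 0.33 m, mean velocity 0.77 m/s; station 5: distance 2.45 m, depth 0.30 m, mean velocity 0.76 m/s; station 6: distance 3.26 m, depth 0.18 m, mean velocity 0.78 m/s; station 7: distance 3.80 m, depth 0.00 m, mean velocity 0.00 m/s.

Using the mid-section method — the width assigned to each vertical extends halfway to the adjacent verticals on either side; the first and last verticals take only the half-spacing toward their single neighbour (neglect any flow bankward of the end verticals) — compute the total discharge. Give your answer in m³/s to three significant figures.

0.653 m³/s

w_2 = (1.06 − 0.00)/2 = 0.53 m; q_2 = 0.51 × 0.14 × 0.53 = 0.03784 m³/s
w_3 = (2.16 − 0.44)/2 = 0.86 m; q_3 = 0.82 × 0.31 × 0.86 = 0.2186 m³/s
w_4 = (2.45 − 1.06)/2 = 0.695 m; q_4 = 0.77 × 0.33 × 0.695 = 0.1766 m³/s
w_5 = (3.26 − 2.16)/2 = 0.55 m; q_5 = 0.76 × 0.30 × 0.55 = 0.1254 m³/s
w_6 = (3.80 − 2.45)/2 = 0.675 m; q_6 = 0.78 × 0.18 × 0.675 = 0.09477 m³/s
Stations 1, 7 contribute zero (depth or velocity is 0).
Q = Σ qᵢ = 0.6532 m³/s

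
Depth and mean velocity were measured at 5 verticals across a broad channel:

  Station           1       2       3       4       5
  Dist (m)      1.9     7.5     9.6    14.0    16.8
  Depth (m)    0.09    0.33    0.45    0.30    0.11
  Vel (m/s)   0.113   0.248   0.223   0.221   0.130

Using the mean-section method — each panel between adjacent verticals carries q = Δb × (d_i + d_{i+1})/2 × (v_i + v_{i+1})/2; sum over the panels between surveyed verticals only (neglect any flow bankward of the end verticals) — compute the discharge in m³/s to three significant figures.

0.872 m³/s

Panel 1-2: Δb = 5.6 m, d̄ = (0.09+0.33)/2 = 0.21, v̄ = (0.113+0.248)/2 = 0.1805 → q = 5.6×0.21×0.1805 = 0.2123 m³/s
Panel 2-3: Δb = 2.1 m, d̄ = (0.33+0.45)/2 = 0.39, v̄ = (0.248+0.223)/2 = 0.2355 → q = 2.1×0.39×0.2355 = 0.1929 m³/s
Panel 3-4: Δb = 4.4 m, d̄ = (0.45+0.30)/2 = 0.375, v̄ = (0.223+0.221)/2 = 0.222 → q = 4.4×0.375×0.222 = 0.3663 m³/s
Panel 4-5: Δb = 2.8 m, d̄ = (0.30+0.11)/2 = 0.205, v̄ = (0.221+0.130)/2 = 0.1755 → q = 2.8×0.205×0.1755 = 0.1007 m³/s
Q = Σ q = 0.8722 m³/s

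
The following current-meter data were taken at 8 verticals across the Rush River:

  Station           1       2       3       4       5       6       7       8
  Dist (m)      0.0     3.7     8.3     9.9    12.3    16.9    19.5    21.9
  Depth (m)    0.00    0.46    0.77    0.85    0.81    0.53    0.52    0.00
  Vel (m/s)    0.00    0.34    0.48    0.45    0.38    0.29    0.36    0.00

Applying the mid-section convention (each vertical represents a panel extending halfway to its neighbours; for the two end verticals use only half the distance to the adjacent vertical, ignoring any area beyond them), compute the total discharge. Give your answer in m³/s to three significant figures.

4.66 m³/s

w_2 = (8.3 − 0.0)/2 = 4.15 m; q_2 = 0.34 × 0.46 × 4.15 = 0.6491 m³/s
w_3 = (9.9 − 3.7)/2 = 3.1 m; q_3 = 0.48 × 0.77 × 3.1 = 1.146 m³/s
w_4 = (12.3 − 8.3)/2 = 2 m; q_4 = 0.45 × 0.85 × 2 = 0.7650 m³/s
w_5 = (16.9 − 9.9)/2 = 3.5 m; q_5 = 0.38 × 0.81 × 3.5 = 1.077 m³/s
w_6 = (19.5 − 12.3)/2 = 3.6 m; q_6 = 0.29 × 0.53 × 3.6 = 0.5533 m³/s
w_7 = (21.9 − 16.9)/2 = 2.5 m; q_7 = 0.36 × 0.52 × 2.5 = 0.4680 m³/s
Stations 1, 8 contribute zero (depth or velocity is 0).
Q = Σ qᵢ = 4.658 m³/s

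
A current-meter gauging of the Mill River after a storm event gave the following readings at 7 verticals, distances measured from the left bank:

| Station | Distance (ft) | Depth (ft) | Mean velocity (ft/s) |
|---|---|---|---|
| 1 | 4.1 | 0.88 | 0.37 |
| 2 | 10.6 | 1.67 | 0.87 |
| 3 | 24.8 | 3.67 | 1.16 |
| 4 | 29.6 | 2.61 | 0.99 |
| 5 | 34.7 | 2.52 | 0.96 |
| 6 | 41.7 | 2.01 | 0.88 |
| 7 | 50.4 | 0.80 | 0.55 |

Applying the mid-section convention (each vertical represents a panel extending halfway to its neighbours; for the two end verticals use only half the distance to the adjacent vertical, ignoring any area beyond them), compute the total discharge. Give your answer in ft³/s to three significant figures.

99.8 ft³/s

w_1 = (10.6 − 4.1)/2 = 3.25 ft; q_1 = 0.37 × 0.88 × 3.25 = 1.058 ft³/s
w_2 = (24.8 − 4.1)/2 = 10.35 ft; q_2 = 0.87 × 1.67 × 10.35 = 15.04 ft³/s
w_3 = (29.6 − 10.6)/2 = 9.5 ft; q_3 = 1.16 × 3.67 × 9.5 = 40.44 ft³/s
w_4 = (34.7 − 24.8)/2 = 4.95 ft; q_4 = 0.99 × 2.61 × 4.95 = 12.79 ft³/s
w_5 = (41.7 − 29.6)/2 = 6.05 ft; q_5 = 0.96 × 2.52 × 6.05 = 14.64 ft³/s
w_6 = (50.4 − 34.7)/2 = 7.85 ft; q_6 = 0.88 × 2.01 × 7.85 = 13.89 ft³/s
w_7 = (50.4 − 41.7)/2 = 4.35 ft; q_7 = 0.55 × 0.80 × 4.35 = 1.914 ft³/s
Q = Σ qᵢ = 99.76 ft³/s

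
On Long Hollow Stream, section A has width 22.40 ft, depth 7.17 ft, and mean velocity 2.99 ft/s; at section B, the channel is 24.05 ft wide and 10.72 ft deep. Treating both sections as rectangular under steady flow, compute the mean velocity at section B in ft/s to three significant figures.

Q = A₁V₁ = (22.40×7.17) × 2.99 = 480.2 ft³/s
A₂ = 24.05 × 10.72 = 257.8 ft²
V₂ = Q/A₂ = 480.2/257.8 = 1.863 ft/s

1.86 ft/s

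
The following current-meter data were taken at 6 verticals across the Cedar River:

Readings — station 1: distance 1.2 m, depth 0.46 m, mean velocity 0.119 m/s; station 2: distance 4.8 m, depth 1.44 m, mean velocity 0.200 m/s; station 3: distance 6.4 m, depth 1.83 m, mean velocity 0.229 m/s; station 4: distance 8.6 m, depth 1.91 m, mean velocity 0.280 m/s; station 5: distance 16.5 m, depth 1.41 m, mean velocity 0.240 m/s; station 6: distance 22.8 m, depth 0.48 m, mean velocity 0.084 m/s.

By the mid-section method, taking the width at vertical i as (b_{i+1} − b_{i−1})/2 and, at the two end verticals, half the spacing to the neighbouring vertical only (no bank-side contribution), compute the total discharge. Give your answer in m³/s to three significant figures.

6.87 m³/s

w_1 = (4.8 − 1.2)/2 = 1.8 m; q_1 = 0.119 × 0.46 × 1.8 = 0.09853 m³/s
w_2 = (6.4 − 1.2)/2 = 2.6 m; q_2 = 0.200 × 1.44 × 2.6 = 0.7488 m³/s
w_3 = (8.6 − 4.8)/2 = 1.9 m; q_3 = 0.229 × 1.83 × 1.9 = 0.7962 m³/s
w_4 = (16.5 − 6.4)/2 = 5.05 m; q_4 = 0.280 × 1.91 × 5.05 = 2.701 m³/s
w_5 = (22.8 − 8.6)/2 = 7.1 m; q_5 = 0.240 × 1.41 × 7.1 = 2.403 m³/s
w_6 = (22.8 − 16.5)/2 = 3.15 m; q_6 = 0.084 × 0.48 × 3.15 = 0.1270 m³/s
Q = Σ qᵢ = 6.874 m³/s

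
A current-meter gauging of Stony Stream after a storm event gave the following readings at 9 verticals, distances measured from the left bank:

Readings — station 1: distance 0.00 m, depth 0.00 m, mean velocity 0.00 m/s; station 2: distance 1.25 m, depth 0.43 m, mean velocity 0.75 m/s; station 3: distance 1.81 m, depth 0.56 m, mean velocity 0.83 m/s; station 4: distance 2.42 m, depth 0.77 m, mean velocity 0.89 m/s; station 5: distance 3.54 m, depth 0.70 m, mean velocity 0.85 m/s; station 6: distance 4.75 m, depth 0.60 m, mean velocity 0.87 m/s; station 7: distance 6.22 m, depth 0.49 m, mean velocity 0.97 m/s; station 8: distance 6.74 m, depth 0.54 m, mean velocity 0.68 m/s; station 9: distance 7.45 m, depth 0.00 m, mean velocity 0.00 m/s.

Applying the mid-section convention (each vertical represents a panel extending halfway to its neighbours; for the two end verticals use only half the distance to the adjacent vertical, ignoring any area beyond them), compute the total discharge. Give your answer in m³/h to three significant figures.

11700 m³/h

w_2 = (1.81 − 0.00)/2 = 0.905 m; q_2 = 0.75 × 0.43 × 0.905 = 0.2919 m³/s
w_3 = (2.42 − 1.25)/2 = 0.585 m; q_3 = 0.83 × 0.56 × 0.585 = 0.2719 m³/s
w_4 = (3.54 − 1.81)/2 = 0.865 m; q_4 = 0.89 × 0.77 × 0.865 = 0.5928 m³/s
w_5 = (4.75 − 2.42)/2 = 1.165 m; q_5 = 0.85 × 0.70 × 1.165 = 0.6932 m³/s
w_6 = (6.22 − 3.54)/2 = 1.34 m; q_6 = 0.87 × 0.60 × 1.34 = 0.6995 m³/s
w_7 = (6.74 − 4.75)/2 = 0.995 m; q_7 = 0.97 × 0.49 × 0.995 = 0.4729 m³/s
w_8 = (7.45 − 6.22)/2 = 0.615 m; q_8 = 0.68 × 0.54 × 0.615 = 0.2258 m³/s
Stations 1, 9 contribute zero (depth or velocity is 0).
Q = Σ qᵢ = 3.248 m³/s
= 3.248 × 3600 = 11690 m³/h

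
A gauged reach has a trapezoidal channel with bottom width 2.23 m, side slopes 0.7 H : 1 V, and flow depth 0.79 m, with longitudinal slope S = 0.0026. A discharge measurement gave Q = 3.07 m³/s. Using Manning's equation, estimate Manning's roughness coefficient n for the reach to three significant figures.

A = (b + z·y)·y = (2.23 + 0.7×0.79)×0.79 = 2.199 m²
P = b + 2y√(1+z²) = 2.23 + 2×0.79×√(1+0.7²) = 4.159 m
R = A/P = 2.199/4.159 = 0.5287 m
n = (1/Q)·A·R^(2/3)·S^(1/2) = (1/3.07) × 2.199 × 0.6538 × 0.05099 = 0.02388

0.0239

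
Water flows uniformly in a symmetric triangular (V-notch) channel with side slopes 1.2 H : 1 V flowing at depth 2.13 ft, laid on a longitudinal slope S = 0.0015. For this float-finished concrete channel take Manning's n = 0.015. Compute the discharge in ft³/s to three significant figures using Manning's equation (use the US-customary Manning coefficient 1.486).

A = z·y² = 1.2×2.13² = 5.444 ft²
P = 2y√(1+z²) = 2×2.13×√(1+1.2²) = 6.654 ft
R = A/P = 5.444/6.654 = 0.8182 ft
Q = (1.486/n)·A·R^(2/3)·S^(1/2) = (1.486/0.015) × 5.444 × 0.8182^(2/3) × 0.0015^(1/2) = 18.27 ft³/s

18.3 ft³/s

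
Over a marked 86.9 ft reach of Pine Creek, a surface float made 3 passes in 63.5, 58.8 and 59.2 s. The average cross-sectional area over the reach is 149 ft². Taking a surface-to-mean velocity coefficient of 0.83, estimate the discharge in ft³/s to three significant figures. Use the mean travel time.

178 ft³/s

t̄ = (63.5 + 58.8 + 59.2) / 3 = 60.5 s
v_surface = L / t̄ = 86.9 / 60.5 = 1.436 ft/s
v_mean = 0.83 × 1.436 = 1.192 ft/s
Q = A × v_mean = 149 × 1.192 = 177.6 ft³/s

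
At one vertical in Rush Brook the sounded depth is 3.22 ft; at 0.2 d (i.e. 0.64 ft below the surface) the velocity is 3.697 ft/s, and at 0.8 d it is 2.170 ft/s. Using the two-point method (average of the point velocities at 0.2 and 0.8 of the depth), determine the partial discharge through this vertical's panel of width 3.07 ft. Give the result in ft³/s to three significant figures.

29.0 ft³/s

v̄ = (3.697 + 2.170) / 2 = 2.934 ft/s
q = v̄ × d × w = 2.934 × 3.22 × 3.07 = 29.00 ft³/s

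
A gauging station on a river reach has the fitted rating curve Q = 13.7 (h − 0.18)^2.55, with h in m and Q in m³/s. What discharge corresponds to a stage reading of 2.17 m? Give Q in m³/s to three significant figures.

79.2 m³/s

Q = 13.7 × (2.17 − 0.18)^2.55 = 13.7 × 1.99^2.55 = 79.21 m³/s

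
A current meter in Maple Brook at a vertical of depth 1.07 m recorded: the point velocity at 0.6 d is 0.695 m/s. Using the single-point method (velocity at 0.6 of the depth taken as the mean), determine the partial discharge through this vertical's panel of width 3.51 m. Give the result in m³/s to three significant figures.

2.61 m³/s

v̄ = v₀.₆ = 0.695 m/s
q = v̄ × d × w = 0.6950 × 1.07 × 3.51 = 2.610 m³/s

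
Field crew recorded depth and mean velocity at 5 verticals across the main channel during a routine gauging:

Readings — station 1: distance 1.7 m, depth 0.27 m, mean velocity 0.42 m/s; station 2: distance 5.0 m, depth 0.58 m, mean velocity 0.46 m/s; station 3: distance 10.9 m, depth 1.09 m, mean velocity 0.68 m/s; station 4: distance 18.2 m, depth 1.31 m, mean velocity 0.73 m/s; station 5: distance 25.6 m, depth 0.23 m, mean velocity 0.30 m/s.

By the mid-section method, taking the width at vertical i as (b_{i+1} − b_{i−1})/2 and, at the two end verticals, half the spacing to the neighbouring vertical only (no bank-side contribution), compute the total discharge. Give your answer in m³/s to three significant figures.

w_1 = (5.0 − 1.7)/2 = 1.65 m; q_1 = 0.42 × 0.27 × 1.65 = 0.1871 m³/s
w_2 = (10.9 − 1.7)/2 = 4.6 m; q_2 = 0.46 × 0.58 × 4.6 = 1.227 m³/s
w_3 = (18.2 − 5.0)/2 = 6.6 m; q_3 = 0.68 × 1.09 × 6.6 = 4.892 m³/s
w_4 = (25.6 − 10.9)/2 = 7.35 m; q_4 = 0.73 × 1.31 × 7.35 = 7.029 m³/s
w_5 = (25.6 − 18.2)/2 = 3.7 m; q_5 = 0.30 × 0.23 × 3.7 = 0.2553 m³/s
Q = Σ qᵢ = 13.59 m³/s

13.6 m³/s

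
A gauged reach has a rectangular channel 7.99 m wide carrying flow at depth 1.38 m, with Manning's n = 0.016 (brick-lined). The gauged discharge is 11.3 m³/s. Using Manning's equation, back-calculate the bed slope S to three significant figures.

0.000260

A = b·y = 7.99 × 1.38 = 11.03 m²
P = b + 2y = 7.99 + 2×1.38 = 10.75 m
R = A/P = 11.03/10.75 = 1.026 m
S = (Q·n / (1·A·R^(2/3)))² = (11.3×0.016 / (1×11.03×1.017))² = 0.0002599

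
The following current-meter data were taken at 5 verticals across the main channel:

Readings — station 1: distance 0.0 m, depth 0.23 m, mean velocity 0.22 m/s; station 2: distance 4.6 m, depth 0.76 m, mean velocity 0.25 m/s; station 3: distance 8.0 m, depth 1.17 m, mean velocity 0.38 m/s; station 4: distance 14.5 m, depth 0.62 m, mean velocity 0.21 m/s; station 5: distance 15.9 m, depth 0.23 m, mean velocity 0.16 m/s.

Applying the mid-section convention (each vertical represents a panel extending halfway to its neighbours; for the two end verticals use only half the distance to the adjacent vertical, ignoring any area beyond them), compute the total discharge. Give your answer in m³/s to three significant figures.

w_1 = (4.6 − 0.0)/2 = 2.3 m; q_1 = 0.22 × 0.23 × 2.3 = 0.1164 m³/s
w_2 = (8.0 − 0.0)/2 = 4 m; q_2 = 0.25 × 0.76 × 4 = 0.7600 m³/s
w_3 = (14.5 − 4.6)/2 = 4.95 m; q_3 = 0.38 × 1.17 × 4.95 = 2.201 m³/s
w_4 = (15.9 − 8.0)/2 = 3.95 m; q_4 = 0.21 × 0.62 × 3.95 = 0.5143 m³/s
w_5 = (15.9 − 14.5)/2 = 0.7 m; q_5 = 0.16 × 0.23 × 0.7 = 0.02576 m³/s
Q = Σ qᵢ = 3.617 m³/s

3.62 m³/s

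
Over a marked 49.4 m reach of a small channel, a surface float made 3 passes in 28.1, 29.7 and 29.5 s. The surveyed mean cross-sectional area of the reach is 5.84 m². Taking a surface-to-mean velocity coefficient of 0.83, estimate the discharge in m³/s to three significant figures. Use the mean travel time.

8.23 m³/s

t̄ = (28.1 + 29.7 + 29.5) / 3 = 29.1 s
v_surface = L / t̄ = 49.4 / 29.1 = 1.698 m/s
v_mean = 0.83 × 1.698 = 1.409 m/s
Q = A × v_mean = 5.84 × 1.409 = 8.229 m³/s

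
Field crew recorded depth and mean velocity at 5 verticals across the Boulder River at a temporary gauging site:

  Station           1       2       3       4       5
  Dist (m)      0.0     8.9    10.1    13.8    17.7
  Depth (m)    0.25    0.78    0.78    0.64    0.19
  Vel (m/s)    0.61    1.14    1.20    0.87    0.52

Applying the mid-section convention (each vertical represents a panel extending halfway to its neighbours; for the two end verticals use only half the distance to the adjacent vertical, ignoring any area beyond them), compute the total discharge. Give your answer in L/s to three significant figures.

9770 L/s

w_1 = (8.9 − 0.0)/2 = 4.45 m; q_1 = 0.61 × 0.25 × 4.45 = 0.6786 m³/s
w_2 = (10.1 − 0.0)/2 = 5.05 m; q_2 = 1.14 × 0.78 × 5.05 = 4.490 m³/s
w_3 = (13.8 − 8.9)/2 = 2.45 m; q_3 = 1.20 × 0.78 × 2.45 = 2.293 m³/s
w_4 = (17.7 − 10.1)/2 = 3.8 m; q_4 = 0.87 × 0.64 × 3.8 = 2.116 m³/s
w_5 = (17.7 − 13.8)/2 = 1.95 m; q_5 = 0.52 × 0.19 × 1.95 = 0.1927 m³/s
Q = Σ qᵢ = 9.771 m³/s
= 9.771 × 1000 = 9771 L/s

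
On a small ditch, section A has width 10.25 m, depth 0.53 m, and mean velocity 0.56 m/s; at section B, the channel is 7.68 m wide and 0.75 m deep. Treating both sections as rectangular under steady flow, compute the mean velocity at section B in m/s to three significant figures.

0.528 m/s

Q = A₁V₁ = (10.25×0.53) × 0.56 = 3.042 m³/s
A₂ = 7.68 × 0.75 = 5.760 m²
V₂ = Q/A₂ = 3.042/5.760 = 0.5282 m/s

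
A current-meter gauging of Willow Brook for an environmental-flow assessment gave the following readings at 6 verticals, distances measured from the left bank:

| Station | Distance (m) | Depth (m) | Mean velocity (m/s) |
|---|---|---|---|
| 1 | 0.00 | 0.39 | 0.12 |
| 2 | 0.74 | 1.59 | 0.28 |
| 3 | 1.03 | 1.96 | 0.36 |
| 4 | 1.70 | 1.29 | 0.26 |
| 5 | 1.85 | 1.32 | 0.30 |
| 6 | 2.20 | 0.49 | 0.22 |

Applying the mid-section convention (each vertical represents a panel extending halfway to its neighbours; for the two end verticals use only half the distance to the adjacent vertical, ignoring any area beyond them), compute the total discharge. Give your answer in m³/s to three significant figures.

0.841 m³/s

w_1 = (0.74 − 0.00)/2 = 0.37 m; q_1 = 0.12 × 0.39 × 0.37 = 0.01732 m³/s
w_2 = (1.03 − 0.00)/2 = 0.515 m; q_2 = 0.28 × 1.59 × 0.515 = 0.2293 m³/s
w_3 = (1.70 − 0.74)/2 = 0.48 m; q_3 = 0.36 × 1.96 × 0.48 = 0.3387 m³/s
w_4 = (1.85 − 1.03)/2 = 0.41 m; q_4 = 0.26 × 1.29 × 0.41 = 0.1375 m³/s
w_5 = (2.20 − 1.70)/2 = 0.25 m; q_5 = 0.30 × 1.32 × 0.25 = 0.09900 m³/s
w_6 = (2.20 − 1.85)/2 = 0.175 m; q_6 = 0.22 × 0.49 × 0.175 = 0.01887 m³/s
Q = Σ qᵢ = 0.8407 m³/s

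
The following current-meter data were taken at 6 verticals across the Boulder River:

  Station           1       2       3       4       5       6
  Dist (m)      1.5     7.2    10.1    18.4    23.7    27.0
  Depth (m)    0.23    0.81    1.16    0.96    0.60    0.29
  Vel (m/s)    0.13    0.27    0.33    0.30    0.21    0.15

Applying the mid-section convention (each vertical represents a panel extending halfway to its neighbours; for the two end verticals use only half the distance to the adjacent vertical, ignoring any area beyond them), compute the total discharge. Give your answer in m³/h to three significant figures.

20700 m³/h

w_1 = (7.2 − 1.5)/2 = 2.85 m; q_1 = 0.13 × 0.23 × 2.85 = 0.08522 m³/s
w_2 = (10.1 − 1.5)/2 = 4.3 m; q_2 = 0.27 × 0.81 × 4.3 = 0.9404 m³/s
w_3 = (18.4 − 7.2)/2 = 5.6 m; q_3 = 0.33 × 1.16 × 5.6 = 2.144 m³/s
w_4 = (23.7 − 10.1)/2 = 6.8 m; q_4 = 0.30 × 0.96 × 6.8 = 1.958 m³/s
w_5 = (27.0 − 18.4)/2 = 4.3 m; q_5 = 0.21 × 0.60 × 4.3 = 0.5418 m³/s
w_6 = (27.0 − 23.7)/2 = 1.65 m; q_6 = 0.15 × 0.29 × 1.65 = 0.07178 m³/s
Q = Σ qᵢ = 5.741 m³/s
= 5.741 × 3600 = 20670 m³/h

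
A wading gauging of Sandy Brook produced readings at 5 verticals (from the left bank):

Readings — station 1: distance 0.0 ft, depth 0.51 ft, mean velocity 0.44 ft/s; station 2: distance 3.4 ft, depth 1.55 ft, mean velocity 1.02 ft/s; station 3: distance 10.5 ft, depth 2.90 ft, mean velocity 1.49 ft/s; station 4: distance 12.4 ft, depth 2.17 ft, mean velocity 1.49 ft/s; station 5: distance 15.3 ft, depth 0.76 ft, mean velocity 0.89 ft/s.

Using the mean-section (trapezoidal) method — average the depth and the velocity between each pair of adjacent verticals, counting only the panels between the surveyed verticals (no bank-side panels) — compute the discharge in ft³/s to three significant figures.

34.6 ft³/s

Panel 1-2: Δb = 3.4 ft, d̄ = (0.51+1.55)/2 = 1.03, v̄ = (0.44+1.02)/2 = 0.73 → q = 3.4×1.03×0.73 = 2.556 ft³/s
Panel 2-3: Δb = 7.1 ft, d̄ = (1.55+2.90)/2 = 2.225, v̄ = (1.02+1.49)/2 = 1.255 → q = 7.1×2.225×1.255 = 19.83 ft³/s
Panel 3-4: Δb = 1.9 ft, d̄ = (2.90+2.17)/2 = 2.535, v̄ = (1.49+1.49)/2 = 1.49 → q = 1.9×2.535×1.49 = 7.177 ft³/s
Panel 4-5: Δb = 2.9 ft, d̄ = (2.17+0.76)/2 = 1.465, v̄ = (1.49+0.89)/2 = 1.19 → q = 2.9×1.465×1.19 = 5.056 ft³/s
Q = Σ q = 34.61 ft³/s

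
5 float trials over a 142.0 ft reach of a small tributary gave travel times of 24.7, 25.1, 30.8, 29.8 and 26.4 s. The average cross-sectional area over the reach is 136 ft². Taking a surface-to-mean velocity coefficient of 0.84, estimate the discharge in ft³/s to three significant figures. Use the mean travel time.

t̄ = (24.7 + 25.1 + 30.8 + 29.8 + 26.4) / 5 = 27.36 s
v_surface = L / t̄ = 142.0 / 27.36 = 5.190 ft/s
v_mean = 0.84 × 5.190 = 4.360 ft/s
Q = A × v_mean = 136 × 4.360 = 592.9 ft³/s

593 ft³/s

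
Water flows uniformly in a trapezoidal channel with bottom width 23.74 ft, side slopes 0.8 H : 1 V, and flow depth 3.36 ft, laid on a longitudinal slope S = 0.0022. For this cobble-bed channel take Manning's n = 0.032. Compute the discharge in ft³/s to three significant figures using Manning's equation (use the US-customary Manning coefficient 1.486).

A = (b + z·y)·y = (23.74 + 0.8×3.36)×3.36 = 88.80 ft²
P = b + 2y√(1+z²) = 23.74 + 2×3.36×√(1+0.8²) = 32.35 ft
R = A/P = 88.80/32.35 = 2.745 ft
Q = (1.486/n)·A·R^(2/3)·S^(1/2) = (1.486/0.032) × 88.80 × 2.745^(2/3) × 0.0022^(1/2) = 379.2 ft³/s

379 ft³/s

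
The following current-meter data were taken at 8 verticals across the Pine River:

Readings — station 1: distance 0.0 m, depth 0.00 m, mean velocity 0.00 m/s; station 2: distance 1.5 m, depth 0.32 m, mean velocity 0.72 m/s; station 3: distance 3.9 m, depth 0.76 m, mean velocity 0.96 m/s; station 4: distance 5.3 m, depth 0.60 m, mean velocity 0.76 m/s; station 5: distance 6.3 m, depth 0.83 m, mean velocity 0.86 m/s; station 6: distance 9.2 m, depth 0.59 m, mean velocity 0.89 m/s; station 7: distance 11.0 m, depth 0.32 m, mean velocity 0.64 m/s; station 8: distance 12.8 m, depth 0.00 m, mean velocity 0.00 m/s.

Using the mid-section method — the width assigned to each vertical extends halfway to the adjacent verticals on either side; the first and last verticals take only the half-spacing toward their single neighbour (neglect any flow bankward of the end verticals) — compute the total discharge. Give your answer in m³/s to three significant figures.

w_2 = (3.9 − 0.0)/2 = 1.95 m; q_2 = 0.72 × 0.32 × 1.95 = 0.4493 m³/s
w_3 = (5.3 − 1.5)/2 = 1.9 m; q_3 = 0.96 × 0.76 × 1.9 = 1.386 m³/s
w_4 = (6.3 − 3.9)/2 = 1.2 m; q_4 = 0.76 × 0.60 × 1.2 = 0.5472 m³/s
w_5 = (9.2 − 5.3)/2 = 1.95 m; q_5 = 0.86 × 0.83 × 1.95 = 1.392 m³/s
w_6 = (11.0 − 6.3)/2 = 2.35 m; q_6 = 0.89 × 0.59 × 2.35 = 1.234 m³/s
w_7 = (12.8 − 9.2)/2 = 1.8 m; q_7 = 0.64 × 0.32 × 1.8 = 0.3686 m³/s
Stations 1, 8 contribute zero (depth or velocity is 0).
Q = Σ qᵢ = 5.377 m³/s

5.38 m³/s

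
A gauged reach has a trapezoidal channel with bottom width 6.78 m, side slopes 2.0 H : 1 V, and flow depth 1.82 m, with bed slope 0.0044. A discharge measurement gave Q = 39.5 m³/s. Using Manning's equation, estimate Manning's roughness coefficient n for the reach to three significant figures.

0.0374

A = (b + z·y)·y = (6.78 + 2.0×1.82)×1.82 = 18.96 m²
P = b + 2y√(1+z²) = 6.78 + 2×1.82×√(1+2.0²) = 14.92 m
R = A/P = 18.96/14.92 = 1.271 m
n = (1/Q)·A·R^(2/3)·S^(1/2) = (1/39.5) × 18.96 × 1.173 × 0.06633 = 0.03737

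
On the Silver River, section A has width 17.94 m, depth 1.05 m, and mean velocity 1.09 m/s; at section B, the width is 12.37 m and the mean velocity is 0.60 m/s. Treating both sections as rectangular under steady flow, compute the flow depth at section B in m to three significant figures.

2.77 m

Q = A₁V₁ = (17.94×1.05) × 1.09 = 20.53 m³/s
d₂ = Q/(b₂ V₂) = 20.53/(12.37×0.60) = 2.766 m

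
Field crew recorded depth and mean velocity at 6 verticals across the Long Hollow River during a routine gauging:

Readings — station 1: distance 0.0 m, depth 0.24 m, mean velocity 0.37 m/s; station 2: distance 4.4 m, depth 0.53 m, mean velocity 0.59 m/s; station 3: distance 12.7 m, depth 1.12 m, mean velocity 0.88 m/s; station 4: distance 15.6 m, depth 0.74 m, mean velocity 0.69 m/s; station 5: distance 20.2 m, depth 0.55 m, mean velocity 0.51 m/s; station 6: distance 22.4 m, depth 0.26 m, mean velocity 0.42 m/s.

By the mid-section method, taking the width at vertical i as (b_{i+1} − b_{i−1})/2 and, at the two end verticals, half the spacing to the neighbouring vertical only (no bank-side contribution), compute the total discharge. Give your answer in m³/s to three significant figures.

w_1 = (4.4 − 0.0)/2 = 2.2 m; q_1 = 0.37 × 0.24 × 2.2 = 0.1954 m³/s
w_2 = (12.7 − 0.0)/2 = 6.35 m; q_2 = 0.59 × 0.53 × 6.35 = 1.986 m³/s
w_3 = (15.6 − 4.4)/2 = 5.6 m; q_3 = 0.88 × 1.12 × 5.6 = 5.519 m³/s
w_4 = (20.2 − 12.7)/2 = 3.75 m; q_4 = 0.69 × 0.74 × 3.75 = 1.915 m³/s
w_5 = (22.4 − 15.6)/2 = 3.4 m; q_5 = 0.51 × 0.55 × 3.4 = 0.9537 m³/s
w_6 = (22.4 − 20.2)/2 = 1.1 m; q_6 = 0.42 × 0.26 × 1.1 = 0.1201 m³/s
Q = Σ qᵢ = 10.69 m³/s

10.7 m³/s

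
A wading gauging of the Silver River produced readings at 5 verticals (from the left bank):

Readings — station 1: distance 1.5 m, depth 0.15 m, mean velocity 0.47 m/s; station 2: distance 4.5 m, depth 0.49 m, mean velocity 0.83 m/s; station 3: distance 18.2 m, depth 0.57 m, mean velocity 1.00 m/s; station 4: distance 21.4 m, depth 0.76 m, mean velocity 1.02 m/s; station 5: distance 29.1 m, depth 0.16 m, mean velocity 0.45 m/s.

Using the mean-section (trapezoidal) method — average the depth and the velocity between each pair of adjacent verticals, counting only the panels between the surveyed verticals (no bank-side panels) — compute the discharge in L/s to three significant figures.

12000 L/s

Panel 1-2: Δb = 3 m, d̄ = (0.15+0.49)/2 = 0.32, v̄ = (0.47+0.83)/2 = 0.65 → q = 3×0.32×0.65 = 0.6240 m³/s
Panel 2-3: Δb = 13.7 m, d̄ = (0.49+0.57)/2 = 0.53, v̄ = (0.83+1.00)/2 = 0.915 → q = 13.7×0.53×0.915 = 6.644 m³/s
Panel 3-4: Δb = 3.2 m, d̄ = (0.57+0.76)/2 = 0.665, v̄ = (1.00+1.02)/2 = 1.01 → q = 3.2×0.665×1.01 = 2.149 m³/s
Panel 4-5: Δb = 7.7 m, d̄ = (0.76+0.16)/2 = 0.46, v̄ = (1.02+0.45)/2 = 0.735 → q = 7.7×0.46×0.735 = 2.603 m³/s
Q = Σ q = 12.02 m³/s
= 12.02 × 1000 = 12020 L/s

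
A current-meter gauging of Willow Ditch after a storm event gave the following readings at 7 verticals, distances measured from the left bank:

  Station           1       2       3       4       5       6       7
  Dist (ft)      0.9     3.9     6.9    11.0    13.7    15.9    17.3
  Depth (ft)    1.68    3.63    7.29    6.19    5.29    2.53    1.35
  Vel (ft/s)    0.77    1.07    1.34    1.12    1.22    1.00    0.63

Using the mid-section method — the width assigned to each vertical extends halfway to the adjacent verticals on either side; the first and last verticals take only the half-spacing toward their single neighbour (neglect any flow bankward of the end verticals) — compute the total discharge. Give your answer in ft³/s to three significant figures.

w_1 = (3.9 − 0.9)/2 = 1.5 ft; q_1 = 0.77 × 1.68 × 1.5 = 1.940 ft³/s
w_2 = (6.9 − 0.9)/2 = 3 ft; q_2 = 1.07 × 3.63 × 3 = 11.65 ft³/s
w_3 = (11.0 − 3.9)/2 = 3.55 ft; q_3 = 1.34 × 7.29 × 3.55 = 34.68 ft³/s
w_4 = (13.7 − 6.9)/2 = 3.4 ft; q_4 = 1.12 × 6.19 × 3.4 = 23.57 ft³/s
w_5 = (15.9 − 11.0)/2 = 2.45 ft; q_5 = 1.22 × 5.29 × 2.45 = 15.81 ft³/s
w_6 = (17.3 − 13.7)/2 = 1.8 ft; q_6 = 1.00 × 2.53 × 1.8 = 4.554 ft³/s
w_7 = (17.3 − 15.9)/2 = 0.7 ft; q_7 = 0.63 × 1.35 × 0.7 = 0.5954 ft³/s
Q = Σ qᵢ = 92.80 ft³/s

92.8 ft³/s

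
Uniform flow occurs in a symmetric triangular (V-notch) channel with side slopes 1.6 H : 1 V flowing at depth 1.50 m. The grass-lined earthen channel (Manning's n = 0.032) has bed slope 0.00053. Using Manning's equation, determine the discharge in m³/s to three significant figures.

1.92 m³/s

A = z·y² = 1.6×1.50² = 3.600 m²
P = 2y√(1+z²) = 2×1.50×√(1+1.6²) = 5.660 m
R = A/P = 3.600/5.660 = 0.6360 m
Q = (1/n)·A·R^(2/3)·S^(1/2) = (1/0.032) × 3.600 × 0.6360^(2/3) × 0.00053^(1/2) = 1.915 m³/s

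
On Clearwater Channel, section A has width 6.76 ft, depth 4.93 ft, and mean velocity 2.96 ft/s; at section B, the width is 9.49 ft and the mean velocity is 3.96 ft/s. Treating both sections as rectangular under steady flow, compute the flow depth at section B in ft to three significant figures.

2.62 ft

Q = A₁V₁ = (6.76×4.93) × 2.96 = 98.65 ft³/s
d₂ = Q/(b₂ V₂) = 98.65/(9.49×3.96) = 2.625 ft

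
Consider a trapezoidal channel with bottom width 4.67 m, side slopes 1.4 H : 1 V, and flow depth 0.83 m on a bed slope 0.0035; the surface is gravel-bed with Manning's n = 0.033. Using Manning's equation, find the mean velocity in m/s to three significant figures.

A = (b + z·y)·y = (4.67 + 1.4×0.83)×0.83 = 4.841 m²
P = b + 2y√(1+z²) = 4.67 + 2×0.83×√(1+1.4²) = 7.526 m
R = A/P = 4.841/7.526 = 0.6432 m
Q = (1/n)·A·R^(2/3)·S^(1/2) = (1/0.033) × 4.841 × 0.6432^(2/3) × 0.0035^(1/2) = 6.466 m³/s
V = Q/A = 6.466/4.841 = 1.336 m/s

1.34 m/s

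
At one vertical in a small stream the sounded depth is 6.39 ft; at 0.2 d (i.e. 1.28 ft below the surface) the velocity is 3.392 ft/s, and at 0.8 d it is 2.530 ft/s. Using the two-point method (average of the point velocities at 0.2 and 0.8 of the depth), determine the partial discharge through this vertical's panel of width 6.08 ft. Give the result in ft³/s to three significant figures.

115 ft³/s

v̄ = (3.392 + 2.530) / 2 = 2.961 ft/s
q = v̄ × d × w = 2.961 × 6.39 × 6.08 = 115.0 ft³/s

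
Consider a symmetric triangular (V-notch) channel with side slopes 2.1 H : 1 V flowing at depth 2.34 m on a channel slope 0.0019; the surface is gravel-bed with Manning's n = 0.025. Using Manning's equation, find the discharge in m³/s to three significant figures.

20.8 m³/s

A = z·y² = 2.1×2.34² = 11.50 m²
P = 2y√(1+z²) = 2×2.34×√(1+2.1²) = 10.89 m
R = A/P = 11.50/10.89 = 1.056 m
Q = (1/n)·A·R^(2/3)·S^(1/2) = (1/0.025) × 11.50 × 1.056^(2/3) × 0.0019^(1/2) = 20.79 m³/s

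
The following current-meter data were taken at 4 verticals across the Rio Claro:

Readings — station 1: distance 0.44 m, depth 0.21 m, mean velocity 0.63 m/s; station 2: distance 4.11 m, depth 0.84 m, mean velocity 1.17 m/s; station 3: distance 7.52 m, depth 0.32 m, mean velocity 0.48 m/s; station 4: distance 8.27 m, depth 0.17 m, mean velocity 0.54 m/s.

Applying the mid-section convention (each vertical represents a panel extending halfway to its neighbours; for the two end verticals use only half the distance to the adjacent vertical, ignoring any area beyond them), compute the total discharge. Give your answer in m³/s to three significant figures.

4.08 m³/s

w_1 = (4.11 − 0.44)/2 = 1.835 m; q_1 = 0.63 × 0.21 × 1.835 = 0.2428 m³/s
w_2 = (7.52 − 0.44)/2 = 3.54 m; q_2 = 1.17 × 0.84 × 3.54 = 3.479 m³/s
w_3 = (8.27 − 4.11)/2 = 2.08 m; q_3 = 0.48 × 0.32 × 2.08 = 0.3195 m³/s
w_4 = (8.27 − 7.52)/2 = 0.375 m; q_4 = 0.54 × 0.17 × 0.375 = 0.03443 m³/s
Q = Σ qᵢ = 4.076 m³/s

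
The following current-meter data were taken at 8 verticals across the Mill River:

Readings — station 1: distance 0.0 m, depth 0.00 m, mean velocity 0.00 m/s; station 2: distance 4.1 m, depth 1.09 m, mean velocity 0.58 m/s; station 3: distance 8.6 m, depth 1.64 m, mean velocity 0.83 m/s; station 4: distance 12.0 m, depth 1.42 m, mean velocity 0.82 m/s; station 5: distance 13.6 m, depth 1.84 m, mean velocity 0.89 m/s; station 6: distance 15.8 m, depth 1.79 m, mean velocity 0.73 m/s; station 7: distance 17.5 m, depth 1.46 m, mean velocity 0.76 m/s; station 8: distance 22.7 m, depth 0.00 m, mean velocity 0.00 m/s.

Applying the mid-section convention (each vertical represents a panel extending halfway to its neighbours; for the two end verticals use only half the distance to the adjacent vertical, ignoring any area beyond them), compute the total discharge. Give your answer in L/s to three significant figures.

20500 L/s

w_2 = (8.6 − 0.0)/2 = 4.3 m; q_2 = 0.58 × 1.09 × 4.3 = 2.718 m³/s
w_3 = (12.0 − 4.1)/2 = 3.95 m; q_3 = 0.83 × 1.64 × 3.95 = 5.377 m³/s
w_4 = (13.6 − 8.6)/2 = 2.5 m; q_4 = 0.82 × 1.42 × 2.5 = 2.911 m³/s
w_5 = (15.8 − 12.0)/2 = 1.9 m; q_5 = 0.89 × 1.84 × 1.9 = 3.111 m³/s
w_6 = (17.5 − 13.6)/2 = 1.95 m; q_6 = 0.73 × 1.79 × 1.95 = 2.548 m³/s
w_7 = (22.7 − 15.8)/2 = 3.45 m; q_7 = 0.76 × 1.46 × 3.45 = 3.828 m³/s
Stations 1, 8 contribute zero (depth or velocity is 0).
Q = Σ qᵢ = 20.49 m³/s
= 20.49 × 1000 = 20490 L/s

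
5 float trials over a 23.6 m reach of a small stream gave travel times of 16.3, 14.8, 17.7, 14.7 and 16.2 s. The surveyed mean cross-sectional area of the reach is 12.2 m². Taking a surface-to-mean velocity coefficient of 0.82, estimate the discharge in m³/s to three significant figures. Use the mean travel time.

t̄ = (16.3 + 14.8 + 17.7 + 14.7 + 16.2) / 5 = 15.94 s
v_surface = L / t̄ = 23.6 / 15.94 = 1.481 m/s
v_mean = 0.82 × 1.481 = 1.214 m/s
Q = A × v_mean = 12.2 × 1.214 = 14.81 m³/s

14.8 m³/s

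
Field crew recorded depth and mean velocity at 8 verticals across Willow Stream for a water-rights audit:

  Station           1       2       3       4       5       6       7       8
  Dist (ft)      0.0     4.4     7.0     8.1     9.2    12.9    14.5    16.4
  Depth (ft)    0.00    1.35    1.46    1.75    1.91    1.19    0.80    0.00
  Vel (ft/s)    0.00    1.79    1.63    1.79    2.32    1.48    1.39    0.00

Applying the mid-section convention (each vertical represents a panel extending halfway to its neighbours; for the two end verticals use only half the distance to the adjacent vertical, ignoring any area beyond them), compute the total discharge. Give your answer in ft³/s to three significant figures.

w_2 = (7.0 − 0.0)/2 = 3.5 ft; q_2 = 1.79 × 1.35 × 3.5 = 8.458 ft³/s
w_3 = (8.1 − 4.4)/2 = 1.85 ft; q_3 = 1.63 × 1.46 × 1.85 = 4.403 ft³/s
w_4 = (9.2 − 7.0)/2 = 1.1 ft; q_4 = 1.79 × 1.75 × 1.1 = 3.446 ft³/s
w_5 = (12.9 − 8.1)/2 = 2.4 ft; q_5 = 2.32 × 1.91 × 2.4 = 10.63 ft³/s
w_6 = (14.5 − 9.2)/2 = 2.65 ft; q_6 = 1.48 × 1.19 × 2.65 = 4.667 ft³/s
w_7 = (16.4 − 12.9)/2 = 1.75 ft; q_7 = 1.39 × 0.80 × 1.75 = 1.946 ft³/s
Stations 1, 8 contribute zero (depth or velocity is 0).
Q = Σ qᵢ = 33.55 ft³/s

33.6 ft³/s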